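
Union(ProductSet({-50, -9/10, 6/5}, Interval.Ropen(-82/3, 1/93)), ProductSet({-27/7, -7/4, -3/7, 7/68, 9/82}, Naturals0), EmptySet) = Union(ProductSet({-50, -9/10, 6/5}, Interval.Ropen(-82/3, 1/93)), ProductSet({-27/7, -7/4, -3/7, 7/68, 9/82}, Naturals0))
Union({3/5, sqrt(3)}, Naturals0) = Union({3/5, sqrt(3)}, Naturals0)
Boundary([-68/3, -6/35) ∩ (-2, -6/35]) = {-2, -6/35}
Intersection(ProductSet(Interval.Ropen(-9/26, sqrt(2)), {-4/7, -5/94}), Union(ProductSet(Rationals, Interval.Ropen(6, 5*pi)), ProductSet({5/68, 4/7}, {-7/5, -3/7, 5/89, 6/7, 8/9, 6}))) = EmptySet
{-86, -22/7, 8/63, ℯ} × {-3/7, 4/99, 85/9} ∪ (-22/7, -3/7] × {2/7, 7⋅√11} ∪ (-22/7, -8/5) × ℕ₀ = ((-22/7, -8/5) × ℕ₀) ∪ ({-86, -22/7, 8/63, ℯ} × {-3/7, 4/99, 85/9}) ∪ ((-22/7, -3/7] × {2/7, 7⋅√11})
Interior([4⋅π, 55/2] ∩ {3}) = ∅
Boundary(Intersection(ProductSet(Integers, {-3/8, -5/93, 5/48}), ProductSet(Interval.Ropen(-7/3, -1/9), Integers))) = EmptySet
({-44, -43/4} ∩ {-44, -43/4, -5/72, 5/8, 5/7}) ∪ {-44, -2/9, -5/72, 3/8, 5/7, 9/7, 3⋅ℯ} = {-44, -43/4, -2/9, -5/72, 3/8, 5/7, 9/7, 3⋅ℯ}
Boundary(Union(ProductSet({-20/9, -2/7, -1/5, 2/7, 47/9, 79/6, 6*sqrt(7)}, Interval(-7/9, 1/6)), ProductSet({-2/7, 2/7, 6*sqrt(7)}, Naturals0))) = Union(ProductSet({-2/7, 2/7, 6*sqrt(7)}, Naturals0), ProductSet({-20/9, -2/7, -1/5, 2/7, 47/9, 79/6, 6*sqrt(7)}, Interval(-7/9, 1/6)))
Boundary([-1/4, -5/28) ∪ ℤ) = {-1/4, -5/28} ∪ (ℤ \ (-1/4, -5/28))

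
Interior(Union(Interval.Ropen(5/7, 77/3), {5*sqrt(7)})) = Interval.open(5/7, 77/3)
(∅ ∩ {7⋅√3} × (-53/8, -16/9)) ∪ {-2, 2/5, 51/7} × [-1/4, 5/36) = {-2, 2/5, 51/7} × [-1/4, 5/36)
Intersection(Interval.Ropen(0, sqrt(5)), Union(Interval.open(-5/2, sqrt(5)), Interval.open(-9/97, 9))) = Interval.Ropen(0, sqrt(5))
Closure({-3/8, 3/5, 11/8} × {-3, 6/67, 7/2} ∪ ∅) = {-3/8, 3/5, 11/8} × {-3, 6/67, 7/2}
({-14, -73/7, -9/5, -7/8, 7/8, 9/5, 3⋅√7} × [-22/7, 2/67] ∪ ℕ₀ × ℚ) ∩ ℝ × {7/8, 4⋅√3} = ℕ₀ × {7/8}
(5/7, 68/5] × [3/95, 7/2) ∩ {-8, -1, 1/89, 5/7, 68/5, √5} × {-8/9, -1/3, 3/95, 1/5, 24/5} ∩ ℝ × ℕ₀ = ∅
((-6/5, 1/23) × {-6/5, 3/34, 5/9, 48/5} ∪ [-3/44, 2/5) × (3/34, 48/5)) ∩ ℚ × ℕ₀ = (ℚ ∩ [-3/44, 2/5)) × {1, 2, …, 9}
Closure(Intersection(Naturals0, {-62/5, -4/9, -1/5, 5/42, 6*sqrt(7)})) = EmptySet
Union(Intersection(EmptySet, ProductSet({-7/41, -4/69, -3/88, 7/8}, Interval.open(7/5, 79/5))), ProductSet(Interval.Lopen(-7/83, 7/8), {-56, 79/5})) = ProductSet(Interval.Lopen(-7/83, 7/8), {-56, 79/5})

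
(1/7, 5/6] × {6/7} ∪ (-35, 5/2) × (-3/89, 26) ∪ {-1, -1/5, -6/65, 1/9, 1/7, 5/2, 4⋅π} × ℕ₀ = ((-35, 5/2) × (-3/89, 26)) ∪ ({-1, -1/5, -6/65, 1/9, 1/7, 5/2, 4⋅π} × ℕ₀)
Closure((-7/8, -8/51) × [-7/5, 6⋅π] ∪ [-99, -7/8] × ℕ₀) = ([-99, -7/8] × ℕ₀) ∪ ([-7/8, -8/51] × [-7/5, 6⋅π])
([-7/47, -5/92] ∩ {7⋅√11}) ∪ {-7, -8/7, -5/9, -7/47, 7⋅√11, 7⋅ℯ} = {-7, -8/7, -5/9, -7/47, 7⋅√11, 7⋅ℯ}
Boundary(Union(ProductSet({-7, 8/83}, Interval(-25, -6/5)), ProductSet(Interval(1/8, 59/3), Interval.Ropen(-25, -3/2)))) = Union(ProductSet({-7, 8/83}, Interval(-25, -6/5)), ProductSet({1/8, 59/3}, Interval(-25, -3/2)), ProductSet(Interval(1/8, 59/3), {-25, -3/2}))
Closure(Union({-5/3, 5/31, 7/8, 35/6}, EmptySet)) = {-5/3, 5/31, 7/8, 35/6}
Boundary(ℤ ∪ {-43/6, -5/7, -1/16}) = ℤ ∪ {-43/6, -5/7, -1/16}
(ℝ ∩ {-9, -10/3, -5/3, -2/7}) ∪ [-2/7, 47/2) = {-9, -10/3, -5/3} ∪ [-2/7, 47/2)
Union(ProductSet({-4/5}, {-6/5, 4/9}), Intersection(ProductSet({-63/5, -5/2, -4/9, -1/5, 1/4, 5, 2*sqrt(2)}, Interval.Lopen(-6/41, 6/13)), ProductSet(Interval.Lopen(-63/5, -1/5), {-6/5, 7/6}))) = ProductSet({-4/5}, {-6/5, 4/9})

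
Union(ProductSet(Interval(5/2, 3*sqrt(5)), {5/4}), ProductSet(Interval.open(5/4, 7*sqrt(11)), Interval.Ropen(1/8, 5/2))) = ProductSet(Interval.open(5/4, 7*sqrt(11)), Interval.Ropen(1/8, 5/2))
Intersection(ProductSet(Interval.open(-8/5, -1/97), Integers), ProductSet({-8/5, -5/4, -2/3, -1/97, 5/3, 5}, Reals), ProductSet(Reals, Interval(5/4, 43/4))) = ProductSet({-5/4, -2/3}, Range(2, 11, 1))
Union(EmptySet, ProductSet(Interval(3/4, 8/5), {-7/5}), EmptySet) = ProductSet(Interval(3/4, 8/5), {-7/5})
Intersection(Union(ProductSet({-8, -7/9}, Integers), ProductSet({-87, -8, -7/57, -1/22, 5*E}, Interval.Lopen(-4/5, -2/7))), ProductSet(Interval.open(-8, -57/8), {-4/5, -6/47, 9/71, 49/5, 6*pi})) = EmptySet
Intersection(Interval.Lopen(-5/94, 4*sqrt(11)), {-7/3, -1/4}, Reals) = EmptySet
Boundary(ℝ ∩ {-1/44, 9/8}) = {-1/44, 9/8}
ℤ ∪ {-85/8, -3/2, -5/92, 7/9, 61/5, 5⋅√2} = ℤ ∪ {-85/8, -3/2, -5/92, 7/9, 61/5, 5⋅√2}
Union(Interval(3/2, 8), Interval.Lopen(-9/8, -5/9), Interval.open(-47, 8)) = Interval.Lopen(-47, 8)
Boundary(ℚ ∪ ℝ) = ∅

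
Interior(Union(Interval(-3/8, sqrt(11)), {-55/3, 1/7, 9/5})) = Interval.open(-3/8, sqrt(11))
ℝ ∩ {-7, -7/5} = {-7, -7/5}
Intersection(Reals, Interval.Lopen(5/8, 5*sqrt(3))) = Interval.Lopen(5/8, 5*sqrt(3))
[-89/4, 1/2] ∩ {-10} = {-10}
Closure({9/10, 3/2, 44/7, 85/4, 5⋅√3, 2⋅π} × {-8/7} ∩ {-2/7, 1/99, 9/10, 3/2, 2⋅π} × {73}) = ∅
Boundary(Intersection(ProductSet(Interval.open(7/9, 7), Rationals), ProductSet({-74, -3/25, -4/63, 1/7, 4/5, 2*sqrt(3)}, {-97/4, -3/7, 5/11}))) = ProductSet({4/5, 2*sqrt(3)}, {-97/4, -3/7, 5/11})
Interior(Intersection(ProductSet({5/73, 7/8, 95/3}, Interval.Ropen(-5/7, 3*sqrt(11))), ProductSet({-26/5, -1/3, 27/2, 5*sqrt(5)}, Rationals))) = EmptySet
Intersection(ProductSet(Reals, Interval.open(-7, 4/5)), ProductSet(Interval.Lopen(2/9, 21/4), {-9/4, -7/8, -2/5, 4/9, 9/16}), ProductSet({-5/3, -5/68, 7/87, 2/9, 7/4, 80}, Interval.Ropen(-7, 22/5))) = ProductSet({7/4}, {-9/4, -7/8, -2/5, 4/9, 9/16})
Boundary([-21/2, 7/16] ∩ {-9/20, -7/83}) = {-9/20, -7/83}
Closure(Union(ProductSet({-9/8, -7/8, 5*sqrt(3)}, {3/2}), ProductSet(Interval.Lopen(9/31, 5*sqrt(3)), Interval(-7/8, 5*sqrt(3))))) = Union(ProductSet({-9/8, -7/8, 5*sqrt(3)}, {3/2}), ProductSet(Interval(9/31, 5*sqrt(3)), Interval(-7/8, 5*sqrt(3))))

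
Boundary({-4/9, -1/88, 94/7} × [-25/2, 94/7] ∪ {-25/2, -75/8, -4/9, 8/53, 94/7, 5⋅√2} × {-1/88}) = ({-4/9, -1/88, 94/7} × [-25/2, 94/7]) ∪ ({-25/2, -75/8, -4/9, 8/53, 94/7, 5⋅√2} × {-1/88})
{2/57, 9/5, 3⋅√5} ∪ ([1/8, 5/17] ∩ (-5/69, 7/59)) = {2/57, 9/5, 3⋅√5}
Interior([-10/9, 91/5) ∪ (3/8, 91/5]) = (-10/9, 91/5)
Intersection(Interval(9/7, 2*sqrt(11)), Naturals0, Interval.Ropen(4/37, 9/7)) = EmptySet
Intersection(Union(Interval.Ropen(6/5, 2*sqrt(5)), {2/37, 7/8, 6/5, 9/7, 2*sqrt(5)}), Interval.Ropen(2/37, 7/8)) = {2/37}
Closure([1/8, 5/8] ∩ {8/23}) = {8/23}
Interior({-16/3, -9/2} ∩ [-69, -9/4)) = ∅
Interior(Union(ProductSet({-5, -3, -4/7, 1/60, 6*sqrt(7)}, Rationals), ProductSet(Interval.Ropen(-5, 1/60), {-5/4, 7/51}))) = EmptySet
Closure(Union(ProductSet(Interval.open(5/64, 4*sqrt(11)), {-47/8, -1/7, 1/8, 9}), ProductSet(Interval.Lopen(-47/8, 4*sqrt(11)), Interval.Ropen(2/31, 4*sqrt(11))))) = Union(ProductSet({-47/8, 4*sqrt(11)}, Interval(2/31, 4*sqrt(11))), ProductSet(Interval(-47/8, 4*sqrt(11)), {2/31, 4*sqrt(11)}), ProductSet(Interval.Lopen(-47/8, 4*sqrt(11)), Interval.Ropen(2/31, 4*sqrt(11))), ProductSet(Interval(5/64, 4*sqrt(11)), {-47/8, -1/7}), ProductSet(Interval.Lopen(5/64, 4*sqrt(11)), {-47/8, -1/7, 1/8, 9}))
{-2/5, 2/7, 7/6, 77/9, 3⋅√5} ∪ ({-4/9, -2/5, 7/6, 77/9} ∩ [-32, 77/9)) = {-4/9, -2/5, 2/7, 7/6, 77/9, 3⋅√5}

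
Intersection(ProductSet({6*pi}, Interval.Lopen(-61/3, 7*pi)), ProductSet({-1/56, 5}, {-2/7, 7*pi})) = EmptySet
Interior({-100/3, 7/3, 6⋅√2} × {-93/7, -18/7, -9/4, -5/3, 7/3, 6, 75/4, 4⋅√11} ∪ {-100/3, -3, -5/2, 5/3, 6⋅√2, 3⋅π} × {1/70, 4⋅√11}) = ∅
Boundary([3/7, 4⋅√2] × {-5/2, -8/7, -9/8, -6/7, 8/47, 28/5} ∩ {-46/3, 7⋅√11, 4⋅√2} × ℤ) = ∅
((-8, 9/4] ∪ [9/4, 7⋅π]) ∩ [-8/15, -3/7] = [-8/15, -3/7]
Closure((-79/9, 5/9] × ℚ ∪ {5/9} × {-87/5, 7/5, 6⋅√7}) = [-79/9, 5/9] × ℝ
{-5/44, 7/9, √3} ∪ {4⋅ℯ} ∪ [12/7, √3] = {-5/44, 7/9, 4⋅ℯ} ∪ [12/7, √3]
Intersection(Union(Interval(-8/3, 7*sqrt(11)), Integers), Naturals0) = Union(Naturals0, Range(0, 24, 1))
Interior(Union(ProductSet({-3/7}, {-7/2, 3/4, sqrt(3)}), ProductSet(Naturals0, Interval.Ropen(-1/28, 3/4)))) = EmptySet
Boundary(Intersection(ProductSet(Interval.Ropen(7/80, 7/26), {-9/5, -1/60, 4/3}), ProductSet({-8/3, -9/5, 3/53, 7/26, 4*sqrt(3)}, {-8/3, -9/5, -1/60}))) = EmptySet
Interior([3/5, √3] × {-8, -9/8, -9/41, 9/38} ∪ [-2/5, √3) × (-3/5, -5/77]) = (-2/5, √3) × (-3/5, -5/77)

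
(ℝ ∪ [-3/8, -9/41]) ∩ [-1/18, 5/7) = [-1/18, 5/7)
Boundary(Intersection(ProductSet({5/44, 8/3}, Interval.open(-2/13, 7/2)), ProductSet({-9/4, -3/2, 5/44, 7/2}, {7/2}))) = EmptySet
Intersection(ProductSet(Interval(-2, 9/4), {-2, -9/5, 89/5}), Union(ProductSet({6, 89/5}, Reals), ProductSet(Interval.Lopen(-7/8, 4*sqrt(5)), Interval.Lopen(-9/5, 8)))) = EmptySet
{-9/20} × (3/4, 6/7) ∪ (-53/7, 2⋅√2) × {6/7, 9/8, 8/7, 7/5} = ({-9/20} × (3/4, 6/7)) ∪ ((-53/7, 2⋅√2) × {6/7, 9/8, 8/7, 7/5})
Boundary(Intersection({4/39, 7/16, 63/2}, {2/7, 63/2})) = {63/2}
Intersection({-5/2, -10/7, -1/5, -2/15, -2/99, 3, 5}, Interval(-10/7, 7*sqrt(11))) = {-10/7, -1/5, -2/15, -2/99, 3, 5}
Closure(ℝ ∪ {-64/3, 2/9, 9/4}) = ℝ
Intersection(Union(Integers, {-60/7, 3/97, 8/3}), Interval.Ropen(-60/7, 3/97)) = Union({-60/7}, Range(-8, 1, 1))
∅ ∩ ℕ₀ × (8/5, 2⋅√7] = ∅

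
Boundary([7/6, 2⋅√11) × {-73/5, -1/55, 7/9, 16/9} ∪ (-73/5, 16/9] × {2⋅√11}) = ([-73/5, 16/9] × {2⋅√11}) ∪ ([7/6, 2⋅√11] × {-73/5, -1/55, 7/9, 16/9})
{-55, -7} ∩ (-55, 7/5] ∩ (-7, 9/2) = ∅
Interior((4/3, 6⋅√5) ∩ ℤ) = ∅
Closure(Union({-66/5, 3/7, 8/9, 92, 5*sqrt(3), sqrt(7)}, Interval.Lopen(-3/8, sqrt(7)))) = Union({-66/5, 92, 5*sqrt(3)}, Interval(-3/8, sqrt(7)))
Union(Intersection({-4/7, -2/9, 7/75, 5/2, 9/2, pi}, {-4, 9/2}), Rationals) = Rationals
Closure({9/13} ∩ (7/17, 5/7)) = {9/13}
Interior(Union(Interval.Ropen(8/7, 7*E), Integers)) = Union(Complement(Integers, Union(Complement(Integers, Interval.open(8/7, 7*E)), {8/7, 7*E})), Complement(Interval.open(8/7, 7*E), Complement(Integers, Interval.open(8/7, 7*E))), Complement(Range(2, 20, 1), Complement(Integers, Interval.open(8/7, 7*E))), Complement(Range(2, 20, 1), Union(Complement(Integers, Interval.open(8/7, 7*E)), {8/7, 7*E})))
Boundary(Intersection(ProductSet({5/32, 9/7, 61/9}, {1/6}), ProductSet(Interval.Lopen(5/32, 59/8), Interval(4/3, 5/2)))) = EmptySet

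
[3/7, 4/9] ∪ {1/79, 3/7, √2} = {1/79, √2} ∪ [3/7, 4/9]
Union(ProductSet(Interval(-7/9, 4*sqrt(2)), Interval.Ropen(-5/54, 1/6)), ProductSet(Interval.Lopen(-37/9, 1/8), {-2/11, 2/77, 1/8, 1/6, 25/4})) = Union(ProductSet(Interval.Lopen(-37/9, 1/8), {-2/11, 2/77, 1/8, 1/6, 25/4}), ProductSet(Interval(-7/9, 4*sqrt(2)), Interval.Ropen(-5/54, 1/6)))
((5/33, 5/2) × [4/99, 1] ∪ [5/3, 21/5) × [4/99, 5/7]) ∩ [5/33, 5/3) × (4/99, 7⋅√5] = (5/33, 5/3) × (4/99, 1]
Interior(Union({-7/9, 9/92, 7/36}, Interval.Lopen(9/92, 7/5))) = Interval.open(9/92, 7/5)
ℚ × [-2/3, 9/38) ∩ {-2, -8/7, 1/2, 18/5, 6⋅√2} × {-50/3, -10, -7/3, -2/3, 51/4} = {-2, -8/7, 1/2, 18/5} × {-2/3}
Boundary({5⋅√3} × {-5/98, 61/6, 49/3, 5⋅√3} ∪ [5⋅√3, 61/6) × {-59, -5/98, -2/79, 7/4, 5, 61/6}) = ({5⋅√3} × {-5/98, 61/6, 49/3, 5⋅√3}) ∪ ([5⋅√3, 61/6] × {-59, -5/98, -2/79, 7/4, 5, 61/6})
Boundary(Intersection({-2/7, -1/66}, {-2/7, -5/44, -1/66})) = {-2/7, -1/66}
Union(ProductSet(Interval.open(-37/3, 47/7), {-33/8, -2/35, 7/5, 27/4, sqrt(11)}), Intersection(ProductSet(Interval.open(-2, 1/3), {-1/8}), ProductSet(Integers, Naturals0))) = ProductSet(Interval.open(-37/3, 47/7), {-33/8, -2/35, 7/5, 27/4, sqrt(11)})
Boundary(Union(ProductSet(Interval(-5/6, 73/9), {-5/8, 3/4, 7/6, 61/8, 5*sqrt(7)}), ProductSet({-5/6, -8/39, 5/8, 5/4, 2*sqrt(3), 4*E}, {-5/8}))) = Union(ProductSet({-5/6, -8/39, 5/8, 5/4, 2*sqrt(3), 4*E}, {-5/8}), ProductSet(Interval(-5/6, 73/9), {-5/8, 3/4, 7/6, 61/8, 5*sqrt(7)}))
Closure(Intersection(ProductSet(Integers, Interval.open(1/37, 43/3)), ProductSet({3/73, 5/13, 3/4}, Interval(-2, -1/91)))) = EmptySet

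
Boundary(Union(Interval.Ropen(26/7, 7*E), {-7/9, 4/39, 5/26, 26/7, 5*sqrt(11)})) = {-7/9, 4/39, 5/26, 26/7, 7*E}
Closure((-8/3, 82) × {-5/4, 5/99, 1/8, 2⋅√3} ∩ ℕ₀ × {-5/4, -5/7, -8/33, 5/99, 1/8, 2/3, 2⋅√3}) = {0, 1, …, 81} × {-5/4, 5/99, 1/8, 2⋅√3}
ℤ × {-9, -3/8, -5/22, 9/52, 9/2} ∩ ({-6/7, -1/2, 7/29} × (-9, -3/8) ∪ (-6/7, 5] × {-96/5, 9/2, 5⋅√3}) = {0, 1, …, 5} × {9/2}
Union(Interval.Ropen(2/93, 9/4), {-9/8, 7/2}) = Union({-9/8, 7/2}, Interval.Ropen(2/93, 9/4))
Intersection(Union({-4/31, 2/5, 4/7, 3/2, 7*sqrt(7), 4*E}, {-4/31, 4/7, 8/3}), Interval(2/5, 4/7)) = {2/5, 4/7}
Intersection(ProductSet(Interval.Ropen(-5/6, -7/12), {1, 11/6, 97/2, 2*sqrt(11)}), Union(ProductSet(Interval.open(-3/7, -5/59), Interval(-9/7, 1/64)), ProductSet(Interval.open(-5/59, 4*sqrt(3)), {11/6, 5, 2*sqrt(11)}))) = EmptySet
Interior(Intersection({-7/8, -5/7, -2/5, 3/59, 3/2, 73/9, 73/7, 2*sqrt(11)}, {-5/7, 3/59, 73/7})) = EmptySet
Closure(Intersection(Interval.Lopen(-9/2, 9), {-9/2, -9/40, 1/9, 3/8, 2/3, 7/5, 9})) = {-9/40, 1/9, 3/8, 2/3, 7/5, 9}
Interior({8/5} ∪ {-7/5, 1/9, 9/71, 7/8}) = ∅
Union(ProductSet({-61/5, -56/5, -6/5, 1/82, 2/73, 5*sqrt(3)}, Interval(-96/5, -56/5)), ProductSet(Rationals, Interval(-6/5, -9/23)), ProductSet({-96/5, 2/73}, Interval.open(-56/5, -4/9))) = Union(ProductSet({-96/5, 2/73}, Interval.open(-56/5, -4/9)), ProductSet({-61/5, -56/5, -6/5, 1/82, 2/73, 5*sqrt(3)}, Interval(-96/5, -56/5)), ProductSet(Rationals, Interval(-6/5, -9/23)))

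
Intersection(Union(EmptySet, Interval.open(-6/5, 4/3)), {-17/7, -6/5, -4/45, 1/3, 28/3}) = {-4/45, 1/3}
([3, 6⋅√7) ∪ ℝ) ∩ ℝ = (-∞, ∞)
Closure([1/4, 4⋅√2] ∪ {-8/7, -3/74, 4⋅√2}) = {-8/7, -3/74} ∪ [1/4, 4⋅√2]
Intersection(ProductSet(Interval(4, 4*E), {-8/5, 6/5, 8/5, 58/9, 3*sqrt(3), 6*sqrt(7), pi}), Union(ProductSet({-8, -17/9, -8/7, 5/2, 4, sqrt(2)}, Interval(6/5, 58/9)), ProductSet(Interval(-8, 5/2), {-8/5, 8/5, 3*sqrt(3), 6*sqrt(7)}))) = ProductSet({4}, {6/5, 8/5, 58/9, 3*sqrt(3), pi})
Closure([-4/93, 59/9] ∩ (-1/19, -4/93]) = {-4/93}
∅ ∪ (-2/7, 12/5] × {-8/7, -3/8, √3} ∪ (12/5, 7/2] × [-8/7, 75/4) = ((12/5, 7/2] × [-8/7, 75/4)) ∪ ((-2/7, 12/5] × {-8/7, -3/8, √3})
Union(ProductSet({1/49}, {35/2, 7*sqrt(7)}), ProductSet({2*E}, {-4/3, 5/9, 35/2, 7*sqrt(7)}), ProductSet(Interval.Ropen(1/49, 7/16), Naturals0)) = Union(ProductSet({1/49}, {35/2, 7*sqrt(7)}), ProductSet({2*E}, {-4/3, 5/9, 35/2, 7*sqrt(7)}), ProductSet(Interval.Ropen(1/49, 7/16), Naturals0))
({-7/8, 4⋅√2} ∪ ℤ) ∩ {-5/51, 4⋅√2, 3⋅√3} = {4⋅√2}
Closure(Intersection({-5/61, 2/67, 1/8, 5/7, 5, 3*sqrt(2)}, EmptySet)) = EmptySet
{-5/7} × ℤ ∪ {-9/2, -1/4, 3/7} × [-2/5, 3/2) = ({-5/7} × ℤ) ∪ ({-9/2, -1/4, 3/7} × [-2/5, 3/2))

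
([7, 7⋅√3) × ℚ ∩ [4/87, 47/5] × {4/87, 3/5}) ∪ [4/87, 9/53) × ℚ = ([4/87, 9/53) × ℚ) ∪ ([7, 47/5] × {4/87, 3/5})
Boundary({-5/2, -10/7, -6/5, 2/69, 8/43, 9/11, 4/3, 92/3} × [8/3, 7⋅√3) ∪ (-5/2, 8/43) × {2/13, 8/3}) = ([-5/2, 8/43] × {2/13, 8/3}) ∪ ({-5/2, -10/7, -6/5, 2/69, 8/43, 9/11, 4/3, 92/3} × [8/3, 7⋅√3])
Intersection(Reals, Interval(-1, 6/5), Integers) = Range(-1, 2, 1)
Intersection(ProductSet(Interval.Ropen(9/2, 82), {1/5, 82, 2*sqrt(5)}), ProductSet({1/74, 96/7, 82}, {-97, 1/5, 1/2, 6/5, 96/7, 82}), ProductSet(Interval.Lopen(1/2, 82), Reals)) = ProductSet({96/7}, {1/5, 82})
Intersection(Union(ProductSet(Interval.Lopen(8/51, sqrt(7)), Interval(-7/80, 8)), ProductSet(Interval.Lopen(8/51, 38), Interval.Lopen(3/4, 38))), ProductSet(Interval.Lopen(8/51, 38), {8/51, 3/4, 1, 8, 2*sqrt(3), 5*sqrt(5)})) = Union(ProductSet(Interval.Lopen(8/51, 38), {1, 8, 2*sqrt(3), 5*sqrt(5)}), ProductSet(Interval.Lopen(8/51, sqrt(7)), {8/51, 3/4, 1, 8, 2*sqrt(3)}))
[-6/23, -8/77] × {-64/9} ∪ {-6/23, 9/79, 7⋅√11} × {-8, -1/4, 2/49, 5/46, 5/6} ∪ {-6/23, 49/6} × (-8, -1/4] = ([-6/23, -8/77] × {-64/9}) ∪ ({-6/23, 49/6} × (-8, -1/4]) ∪ ({-6/23, 9/79, 7⋅√11} × {-8, -1/4, 2/49, 5/46, 5/6})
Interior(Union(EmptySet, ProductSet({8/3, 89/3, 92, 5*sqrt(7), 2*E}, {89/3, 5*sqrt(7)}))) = EmptySet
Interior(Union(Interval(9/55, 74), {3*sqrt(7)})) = Interval.open(9/55, 74)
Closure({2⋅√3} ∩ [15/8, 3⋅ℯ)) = {2⋅√3}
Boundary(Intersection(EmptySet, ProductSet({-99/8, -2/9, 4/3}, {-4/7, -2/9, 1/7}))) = EmptySet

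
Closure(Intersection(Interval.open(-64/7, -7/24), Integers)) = Range(-9, 0, 1)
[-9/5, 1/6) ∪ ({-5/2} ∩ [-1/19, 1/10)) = [-9/5, 1/6)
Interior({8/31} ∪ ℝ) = ℝ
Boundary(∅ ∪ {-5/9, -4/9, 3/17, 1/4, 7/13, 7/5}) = {-5/9, -4/9, 3/17, 1/4, 7/13, 7/5}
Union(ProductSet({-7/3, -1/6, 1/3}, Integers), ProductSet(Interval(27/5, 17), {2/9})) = Union(ProductSet({-7/3, -1/6, 1/3}, Integers), ProductSet(Interval(27/5, 17), {2/9}))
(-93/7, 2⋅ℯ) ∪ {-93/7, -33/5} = [-93/7, 2⋅ℯ)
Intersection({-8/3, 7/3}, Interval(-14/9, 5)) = {7/3}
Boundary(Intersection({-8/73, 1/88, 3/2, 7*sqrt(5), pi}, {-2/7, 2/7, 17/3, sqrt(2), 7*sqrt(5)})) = {7*sqrt(5)}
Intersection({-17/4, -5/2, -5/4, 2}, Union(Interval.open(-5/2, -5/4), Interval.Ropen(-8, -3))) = {-17/4}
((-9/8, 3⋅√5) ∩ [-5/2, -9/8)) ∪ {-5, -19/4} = {-5, -19/4}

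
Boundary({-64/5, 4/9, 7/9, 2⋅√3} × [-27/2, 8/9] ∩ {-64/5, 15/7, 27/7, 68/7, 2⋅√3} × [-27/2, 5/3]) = {-64/5, 2⋅√3} × [-27/2, 8/9]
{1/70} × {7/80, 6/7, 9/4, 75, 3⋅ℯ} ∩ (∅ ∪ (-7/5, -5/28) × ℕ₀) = ∅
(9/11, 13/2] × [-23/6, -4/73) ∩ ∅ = ∅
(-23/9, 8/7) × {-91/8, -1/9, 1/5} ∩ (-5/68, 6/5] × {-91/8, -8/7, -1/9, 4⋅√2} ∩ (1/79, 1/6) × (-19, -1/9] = (1/79, 1/6) × {-91/8, -1/9}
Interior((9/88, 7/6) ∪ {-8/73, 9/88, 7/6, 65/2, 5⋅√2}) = (9/88, 7/6)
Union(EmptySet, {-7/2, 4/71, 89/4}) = {-7/2, 4/71, 89/4}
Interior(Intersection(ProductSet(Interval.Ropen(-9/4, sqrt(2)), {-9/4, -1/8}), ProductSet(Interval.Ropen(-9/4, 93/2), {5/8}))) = EmptySet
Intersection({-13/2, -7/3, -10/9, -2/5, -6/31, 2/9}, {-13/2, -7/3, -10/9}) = {-13/2, -7/3, -10/9}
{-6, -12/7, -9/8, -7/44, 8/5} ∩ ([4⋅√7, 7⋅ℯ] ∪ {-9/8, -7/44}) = {-9/8, -7/44}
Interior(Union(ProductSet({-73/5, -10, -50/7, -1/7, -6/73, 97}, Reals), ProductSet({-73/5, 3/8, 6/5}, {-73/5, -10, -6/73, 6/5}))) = EmptySet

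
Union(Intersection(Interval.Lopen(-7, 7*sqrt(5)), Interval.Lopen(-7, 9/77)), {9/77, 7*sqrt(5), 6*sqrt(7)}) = Union({7*sqrt(5), 6*sqrt(7)}, Interval.Lopen(-7, 9/77))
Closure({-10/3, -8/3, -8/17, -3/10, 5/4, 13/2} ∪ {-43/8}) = {-43/8, -10/3, -8/3, -8/17, -3/10, 5/4, 13/2}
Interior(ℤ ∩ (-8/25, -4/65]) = ∅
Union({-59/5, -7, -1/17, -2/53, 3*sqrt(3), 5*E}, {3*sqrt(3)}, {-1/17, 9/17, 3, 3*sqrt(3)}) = {-59/5, -7, -1/17, -2/53, 9/17, 3, 3*sqrt(3), 5*E}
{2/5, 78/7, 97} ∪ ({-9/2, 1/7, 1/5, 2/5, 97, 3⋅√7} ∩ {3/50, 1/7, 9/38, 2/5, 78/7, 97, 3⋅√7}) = {1/7, 2/5, 78/7, 97, 3⋅√7}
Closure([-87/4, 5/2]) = [-87/4, 5/2]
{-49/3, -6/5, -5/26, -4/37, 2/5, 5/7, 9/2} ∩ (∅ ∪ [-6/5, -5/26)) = {-6/5}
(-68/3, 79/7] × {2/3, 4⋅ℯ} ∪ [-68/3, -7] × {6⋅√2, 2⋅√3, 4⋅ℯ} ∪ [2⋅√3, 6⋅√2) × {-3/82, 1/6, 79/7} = ((-68/3, 79/7] × {2/3, 4⋅ℯ}) ∪ ([2⋅√3, 6⋅√2) × {-3/82, 1/6, 79/7}) ∪ ([-68/3, -7] × {6⋅√2, 2⋅√3, 4⋅ℯ})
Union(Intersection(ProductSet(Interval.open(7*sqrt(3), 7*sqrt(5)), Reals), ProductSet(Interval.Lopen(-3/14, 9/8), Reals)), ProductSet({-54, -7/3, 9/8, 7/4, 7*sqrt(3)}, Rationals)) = ProductSet({-54, -7/3, 9/8, 7/4, 7*sqrt(3)}, Rationals)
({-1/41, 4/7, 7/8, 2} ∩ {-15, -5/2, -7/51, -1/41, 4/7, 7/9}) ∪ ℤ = ℤ ∪ {-1/41, 4/7}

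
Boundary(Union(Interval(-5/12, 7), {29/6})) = {-5/12, 7}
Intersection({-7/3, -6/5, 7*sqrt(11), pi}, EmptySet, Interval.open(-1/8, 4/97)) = EmptySet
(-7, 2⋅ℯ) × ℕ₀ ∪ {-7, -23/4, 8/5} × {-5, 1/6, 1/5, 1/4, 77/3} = ((-7, 2⋅ℯ) × ℕ₀) ∪ ({-7, -23/4, 8/5} × {-5, 1/6, 1/5, 1/4, 77/3})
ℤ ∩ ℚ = ℤ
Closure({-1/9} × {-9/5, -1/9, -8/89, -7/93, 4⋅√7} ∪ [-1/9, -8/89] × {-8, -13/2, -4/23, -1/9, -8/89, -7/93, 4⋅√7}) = ({-1/9} × {-9/5, -1/9, -8/89, -7/93, 4⋅√7}) ∪ ([-1/9, -8/89] × {-8, -13/2, -4/23, -1/9, -8/89, -7/93, 4⋅√7})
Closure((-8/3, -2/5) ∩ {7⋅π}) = ∅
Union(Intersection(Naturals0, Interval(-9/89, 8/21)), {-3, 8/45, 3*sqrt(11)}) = Union({-3, 8/45, 3*sqrt(11)}, Range(0, 1, 1))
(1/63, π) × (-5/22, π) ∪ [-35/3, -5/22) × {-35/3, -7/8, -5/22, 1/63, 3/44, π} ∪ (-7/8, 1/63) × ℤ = ((-7/8, 1/63) × ℤ) ∪ ((1/63, π) × (-5/22, π)) ∪ ([-35/3, -5/22) × {-35/3, -7/8, -5/22, 1/63, 3/44, π})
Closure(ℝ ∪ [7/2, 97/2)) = (-∞, ∞)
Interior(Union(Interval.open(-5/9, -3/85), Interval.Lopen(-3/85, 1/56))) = Union(Interval.open(-5/9, -3/85), Interval.open(-3/85, 1/56))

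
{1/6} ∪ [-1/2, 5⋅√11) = [-1/2, 5⋅√11)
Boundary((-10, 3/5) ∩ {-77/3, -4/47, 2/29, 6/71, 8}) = {-4/47, 2/29, 6/71}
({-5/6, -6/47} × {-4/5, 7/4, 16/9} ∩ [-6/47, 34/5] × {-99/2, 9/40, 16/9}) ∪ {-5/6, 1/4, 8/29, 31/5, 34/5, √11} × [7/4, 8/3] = ({-6/47} × {16/9}) ∪ ({-5/6, 1/4, 8/29, 31/5, 34/5, √11} × [7/4, 8/3])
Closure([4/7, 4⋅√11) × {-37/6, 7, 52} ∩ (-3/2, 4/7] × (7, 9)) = ∅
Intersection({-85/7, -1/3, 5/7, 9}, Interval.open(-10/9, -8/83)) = {-1/3}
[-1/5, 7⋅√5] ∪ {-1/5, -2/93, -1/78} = [-1/5, 7⋅√5]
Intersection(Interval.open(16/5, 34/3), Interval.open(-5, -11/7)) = EmptySet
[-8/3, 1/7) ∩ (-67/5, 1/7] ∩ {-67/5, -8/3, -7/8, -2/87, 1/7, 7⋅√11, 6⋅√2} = {-8/3, -7/8, -2/87}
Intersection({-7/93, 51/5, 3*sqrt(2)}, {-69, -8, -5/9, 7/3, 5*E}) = EmptySet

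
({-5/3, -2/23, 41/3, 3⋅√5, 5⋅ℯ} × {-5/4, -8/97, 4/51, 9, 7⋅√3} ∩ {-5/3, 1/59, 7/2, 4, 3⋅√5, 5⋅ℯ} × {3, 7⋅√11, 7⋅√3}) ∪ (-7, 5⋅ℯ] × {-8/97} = ((-7, 5⋅ℯ] × {-8/97}) ∪ ({-5/3, 3⋅√5, 5⋅ℯ} × {7⋅√3})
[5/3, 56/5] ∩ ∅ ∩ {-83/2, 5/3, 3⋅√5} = ∅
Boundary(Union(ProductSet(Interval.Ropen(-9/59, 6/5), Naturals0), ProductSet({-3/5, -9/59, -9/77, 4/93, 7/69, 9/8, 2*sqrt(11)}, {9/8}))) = Union(ProductSet({-3/5, -9/59, -9/77, 4/93, 7/69, 9/8, 2*sqrt(11)}, {9/8}), ProductSet(Interval(-9/59, 6/5), Naturals0))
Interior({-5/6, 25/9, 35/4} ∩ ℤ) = ∅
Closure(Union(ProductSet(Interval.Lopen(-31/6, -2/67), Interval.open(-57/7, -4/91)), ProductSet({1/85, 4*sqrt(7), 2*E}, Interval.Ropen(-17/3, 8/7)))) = Union(ProductSet({-31/6, -2/67}, Interval(-57/7, -4/91)), ProductSet({1/85, 4*sqrt(7), 2*E}, Interval(-17/3, 8/7)), ProductSet(Interval(-31/6, -2/67), {-57/7, -4/91}), ProductSet(Interval.Lopen(-31/6, -2/67), Interval.open(-57/7, -4/91)))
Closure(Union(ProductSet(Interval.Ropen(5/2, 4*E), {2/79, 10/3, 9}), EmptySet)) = ProductSet(Interval(5/2, 4*E), {2/79, 10/3, 9})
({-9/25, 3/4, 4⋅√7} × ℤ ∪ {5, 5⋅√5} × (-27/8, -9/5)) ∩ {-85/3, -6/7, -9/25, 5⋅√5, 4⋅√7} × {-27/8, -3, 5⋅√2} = {-9/25, 5⋅√5, 4⋅√7} × {-3}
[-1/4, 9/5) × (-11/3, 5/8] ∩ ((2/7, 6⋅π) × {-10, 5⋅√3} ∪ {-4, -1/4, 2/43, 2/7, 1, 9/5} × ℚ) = {-1/4, 2/43, 2/7, 1} × (ℚ ∩ (-11/3, 5/8])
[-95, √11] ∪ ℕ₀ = [-95, √11] ∪ ℕ₀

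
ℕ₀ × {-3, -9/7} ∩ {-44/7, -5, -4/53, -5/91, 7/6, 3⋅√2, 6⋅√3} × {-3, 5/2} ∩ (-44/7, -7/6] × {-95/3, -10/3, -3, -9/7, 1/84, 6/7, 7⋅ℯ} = ∅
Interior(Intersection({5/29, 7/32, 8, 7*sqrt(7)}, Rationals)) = EmptySet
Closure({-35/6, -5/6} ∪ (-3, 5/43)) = {-35/6} ∪ [-3, 5/43]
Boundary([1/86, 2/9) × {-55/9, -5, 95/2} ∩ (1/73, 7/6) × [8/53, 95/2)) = ∅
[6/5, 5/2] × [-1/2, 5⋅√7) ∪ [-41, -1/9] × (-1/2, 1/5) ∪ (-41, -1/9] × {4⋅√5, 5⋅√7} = ([-41, -1/9] × (-1/2, 1/5)) ∪ ([6/5, 5/2] × [-1/2, 5⋅√7)) ∪ ((-41, -1/9] × {4⋅√5, 5⋅√7})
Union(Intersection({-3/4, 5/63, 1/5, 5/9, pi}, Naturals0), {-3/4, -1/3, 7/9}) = {-3/4, -1/3, 7/9}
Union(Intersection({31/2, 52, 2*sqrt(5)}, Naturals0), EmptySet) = {52}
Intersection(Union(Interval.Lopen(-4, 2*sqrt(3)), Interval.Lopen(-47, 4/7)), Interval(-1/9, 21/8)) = Interval(-1/9, 21/8)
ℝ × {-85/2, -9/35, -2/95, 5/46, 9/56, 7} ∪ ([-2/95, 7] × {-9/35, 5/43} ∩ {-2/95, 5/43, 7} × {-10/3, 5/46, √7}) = ℝ × {-85/2, -9/35, -2/95, 5/46, 9/56, 7}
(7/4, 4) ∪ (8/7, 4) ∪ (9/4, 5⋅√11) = (8/7, 5⋅√11)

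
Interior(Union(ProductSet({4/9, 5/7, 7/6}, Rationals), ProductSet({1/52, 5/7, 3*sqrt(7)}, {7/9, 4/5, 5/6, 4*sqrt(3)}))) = EmptySet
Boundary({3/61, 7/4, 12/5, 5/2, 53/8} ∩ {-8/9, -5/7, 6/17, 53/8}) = {53/8}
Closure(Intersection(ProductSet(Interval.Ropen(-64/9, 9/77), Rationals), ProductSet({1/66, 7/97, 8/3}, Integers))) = ProductSet({1/66, 7/97}, Integers)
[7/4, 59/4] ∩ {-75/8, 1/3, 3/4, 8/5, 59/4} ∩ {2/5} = ∅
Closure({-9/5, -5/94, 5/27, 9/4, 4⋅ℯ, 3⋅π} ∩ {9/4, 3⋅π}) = {9/4, 3⋅π}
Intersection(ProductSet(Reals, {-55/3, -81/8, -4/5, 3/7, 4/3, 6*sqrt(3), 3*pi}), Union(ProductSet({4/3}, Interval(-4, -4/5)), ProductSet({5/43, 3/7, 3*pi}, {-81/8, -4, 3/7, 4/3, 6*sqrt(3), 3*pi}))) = Union(ProductSet({4/3}, {-4/5}), ProductSet({5/43, 3/7, 3*pi}, {-81/8, 3/7, 4/3, 6*sqrt(3), 3*pi}))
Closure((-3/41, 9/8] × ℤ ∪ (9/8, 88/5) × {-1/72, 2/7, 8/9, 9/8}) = ([-3/41, 9/8] × ℤ) ∪ ([9/8, 88/5] × {-1/72, 2/7, 8/9, 9/8})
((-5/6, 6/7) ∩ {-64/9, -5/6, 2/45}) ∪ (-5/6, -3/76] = (-5/6, -3/76] ∪ {2/45}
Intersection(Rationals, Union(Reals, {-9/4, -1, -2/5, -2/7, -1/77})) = Rationals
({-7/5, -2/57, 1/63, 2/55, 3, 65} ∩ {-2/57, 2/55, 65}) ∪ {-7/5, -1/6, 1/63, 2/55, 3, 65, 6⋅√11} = {-7/5, -1/6, -2/57, 1/63, 2/55, 3, 65, 6⋅√11}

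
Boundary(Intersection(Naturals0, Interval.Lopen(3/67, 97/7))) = Range(1, 14, 1)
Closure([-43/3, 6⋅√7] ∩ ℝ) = [-43/3, 6⋅√7]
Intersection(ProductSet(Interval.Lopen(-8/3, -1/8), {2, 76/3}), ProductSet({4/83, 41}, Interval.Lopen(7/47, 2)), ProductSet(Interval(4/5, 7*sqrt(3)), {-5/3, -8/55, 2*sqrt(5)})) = EmptySet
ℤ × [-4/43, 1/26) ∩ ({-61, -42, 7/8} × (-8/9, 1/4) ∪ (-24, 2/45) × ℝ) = ({-61, -42} ∪ {-23, -22, …, 0}) × [-4/43, 1/26)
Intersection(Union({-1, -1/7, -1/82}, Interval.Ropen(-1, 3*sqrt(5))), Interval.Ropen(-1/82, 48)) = Interval.Ropen(-1/82, 3*sqrt(5))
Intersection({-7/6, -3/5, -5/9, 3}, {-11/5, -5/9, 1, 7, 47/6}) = {-5/9}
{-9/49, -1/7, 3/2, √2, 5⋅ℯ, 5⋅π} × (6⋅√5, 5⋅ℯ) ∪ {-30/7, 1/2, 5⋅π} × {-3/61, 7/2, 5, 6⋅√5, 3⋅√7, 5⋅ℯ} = ({-30/7, 1/2, 5⋅π} × {-3/61, 7/2, 5, 6⋅√5, 3⋅√7, 5⋅ℯ}) ∪ ({-9/49, -1/7, 3/2, √2, 5⋅ℯ, 5⋅π} × (6⋅√5, 5⋅ℯ))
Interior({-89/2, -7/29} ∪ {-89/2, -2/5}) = ∅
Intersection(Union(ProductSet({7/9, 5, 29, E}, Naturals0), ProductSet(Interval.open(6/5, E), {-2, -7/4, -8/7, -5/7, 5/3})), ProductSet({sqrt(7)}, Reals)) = ProductSet({sqrt(7)}, {-2, -7/4, -8/7, -5/7, 5/3})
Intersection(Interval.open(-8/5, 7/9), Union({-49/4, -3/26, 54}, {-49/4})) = {-3/26}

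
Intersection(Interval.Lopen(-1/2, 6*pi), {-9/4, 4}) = {4}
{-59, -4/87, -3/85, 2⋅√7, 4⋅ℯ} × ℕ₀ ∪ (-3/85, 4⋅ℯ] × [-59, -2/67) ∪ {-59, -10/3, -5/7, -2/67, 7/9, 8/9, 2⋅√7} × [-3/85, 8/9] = ((-3/85, 4⋅ℯ] × [-59, -2/67)) ∪ ({-59, -4/87, -3/85, 2⋅√7, 4⋅ℯ} × ℕ₀) ∪ ({-59, -10/3, -5/7, -2/67, 7/9, 8/9, 2⋅√7} × [-3/85, 8/9])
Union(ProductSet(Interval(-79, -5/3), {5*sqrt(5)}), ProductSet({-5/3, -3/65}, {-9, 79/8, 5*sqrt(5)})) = Union(ProductSet({-5/3, -3/65}, {-9, 79/8, 5*sqrt(5)}), ProductSet(Interval(-79, -5/3), {5*sqrt(5)}))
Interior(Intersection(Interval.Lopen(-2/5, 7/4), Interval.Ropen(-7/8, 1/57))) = Interval.open(-2/5, 1/57)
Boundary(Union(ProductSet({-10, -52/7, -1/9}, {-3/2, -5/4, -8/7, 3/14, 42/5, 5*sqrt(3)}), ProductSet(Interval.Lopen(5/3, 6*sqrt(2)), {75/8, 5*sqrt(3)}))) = Union(ProductSet({-10, -52/7, -1/9}, {-3/2, -5/4, -8/7, 3/14, 42/5, 5*sqrt(3)}), ProductSet(Interval(5/3, 6*sqrt(2)), {75/8, 5*sqrt(3)}))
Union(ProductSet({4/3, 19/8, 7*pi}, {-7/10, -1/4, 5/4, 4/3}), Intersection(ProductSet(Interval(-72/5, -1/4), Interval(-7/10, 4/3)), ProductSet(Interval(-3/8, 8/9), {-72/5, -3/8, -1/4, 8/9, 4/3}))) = Union(ProductSet({4/3, 19/8, 7*pi}, {-7/10, -1/4, 5/4, 4/3}), ProductSet(Interval(-3/8, -1/4), {-3/8, -1/4, 8/9, 4/3}))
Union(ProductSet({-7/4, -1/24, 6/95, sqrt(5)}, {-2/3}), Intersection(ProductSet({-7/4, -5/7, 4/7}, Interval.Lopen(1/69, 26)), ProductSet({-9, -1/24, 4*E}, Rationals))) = ProductSet({-7/4, -1/24, 6/95, sqrt(5)}, {-2/3})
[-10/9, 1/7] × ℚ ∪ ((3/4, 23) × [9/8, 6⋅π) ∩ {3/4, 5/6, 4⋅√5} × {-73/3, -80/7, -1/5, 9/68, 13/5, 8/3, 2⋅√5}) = ([-10/9, 1/7] × ℚ) ∪ ({5/6, 4⋅√5} × {13/5, 8/3, 2⋅√5})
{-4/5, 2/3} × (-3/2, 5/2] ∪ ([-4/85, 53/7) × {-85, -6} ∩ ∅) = {-4/5, 2/3} × (-3/2, 5/2]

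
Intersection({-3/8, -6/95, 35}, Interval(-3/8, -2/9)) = {-3/8}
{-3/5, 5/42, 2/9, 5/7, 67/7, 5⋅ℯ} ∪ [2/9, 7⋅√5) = {-3/5, 5/42} ∪ [2/9, 7⋅√5)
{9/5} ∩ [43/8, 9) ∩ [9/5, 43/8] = ∅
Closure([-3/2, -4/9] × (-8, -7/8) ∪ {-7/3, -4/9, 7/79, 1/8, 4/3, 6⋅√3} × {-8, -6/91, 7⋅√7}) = ([-3/2, -4/9] × [-8, -7/8]) ∪ ({-7/3, -4/9, 7/79, 1/8, 4/3, 6⋅√3} × {-8, -6/91, 7⋅√7})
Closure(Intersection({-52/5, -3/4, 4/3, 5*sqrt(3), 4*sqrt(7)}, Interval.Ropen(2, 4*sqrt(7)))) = {5*sqrt(3)}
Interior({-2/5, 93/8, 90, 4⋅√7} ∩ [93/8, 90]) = ∅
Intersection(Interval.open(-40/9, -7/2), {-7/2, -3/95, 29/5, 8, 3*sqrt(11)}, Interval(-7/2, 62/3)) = EmptySet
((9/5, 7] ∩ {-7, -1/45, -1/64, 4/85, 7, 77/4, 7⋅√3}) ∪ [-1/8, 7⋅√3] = [-1/8, 7⋅√3]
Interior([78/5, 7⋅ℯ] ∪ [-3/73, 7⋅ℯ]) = (-3/73, 7⋅ℯ)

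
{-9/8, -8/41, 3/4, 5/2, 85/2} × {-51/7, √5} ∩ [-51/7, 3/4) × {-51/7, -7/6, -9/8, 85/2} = {-9/8, -8/41} × {-51/7}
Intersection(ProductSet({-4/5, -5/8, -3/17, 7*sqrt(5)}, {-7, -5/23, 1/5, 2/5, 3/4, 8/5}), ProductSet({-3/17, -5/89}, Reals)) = ProductSet({-3/17}, {-7, -5/23, 1/5, 2/5, 3/4, 8/5})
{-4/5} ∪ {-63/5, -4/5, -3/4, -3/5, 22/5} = {-63/5, -4/5, -3/4, -3/5, 22/5}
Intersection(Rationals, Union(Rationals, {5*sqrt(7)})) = Rationals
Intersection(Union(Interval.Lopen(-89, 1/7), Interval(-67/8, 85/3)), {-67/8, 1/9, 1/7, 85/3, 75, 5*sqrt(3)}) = {-67/8, 1/9, 1/7, 85/3, 5*sqrt(3)}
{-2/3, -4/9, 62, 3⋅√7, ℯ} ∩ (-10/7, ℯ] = {-2/3, -4/9, ℯ}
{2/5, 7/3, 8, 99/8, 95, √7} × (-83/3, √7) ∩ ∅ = ∅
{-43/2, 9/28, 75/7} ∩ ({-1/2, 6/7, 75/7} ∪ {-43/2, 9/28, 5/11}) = {-43/2, 9/28, 75/7}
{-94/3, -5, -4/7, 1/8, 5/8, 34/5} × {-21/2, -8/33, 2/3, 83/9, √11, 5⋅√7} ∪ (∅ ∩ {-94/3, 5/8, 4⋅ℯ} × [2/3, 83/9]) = {-94/3, -5, -4/7, 1/8, 5/8, 34/5} × {-21/2, -8/33, 2/3, 83/9, √11, 5⋅√7}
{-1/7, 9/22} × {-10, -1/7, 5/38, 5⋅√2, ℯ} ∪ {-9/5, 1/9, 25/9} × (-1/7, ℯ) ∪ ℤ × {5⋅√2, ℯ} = (ℤ × {5⋅√2, ℯ}) ∪ ({-9/5, 1/9, 25/9} × (-1/7, ℯ)) ∪ ({-1/7, 9/22} × {-10, -1/7, 5/38, 5⋅√2, ℯ})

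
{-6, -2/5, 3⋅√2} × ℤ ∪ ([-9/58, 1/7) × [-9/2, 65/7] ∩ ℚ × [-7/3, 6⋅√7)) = ({-6, -2/5, 3⋅√2} × ℤ) ∪ ((ℚ ∩ [-9/58, 1/7)) × [-7/3, 65/7])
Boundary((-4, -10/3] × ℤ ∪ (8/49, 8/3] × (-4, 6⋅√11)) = ([-4, -10/3] × ℤ) ∪ ({8/49, 8/3} × [-4, 6⋅√11]) ∪ ([8/49, 8/3] × {-4, 6⋅√11})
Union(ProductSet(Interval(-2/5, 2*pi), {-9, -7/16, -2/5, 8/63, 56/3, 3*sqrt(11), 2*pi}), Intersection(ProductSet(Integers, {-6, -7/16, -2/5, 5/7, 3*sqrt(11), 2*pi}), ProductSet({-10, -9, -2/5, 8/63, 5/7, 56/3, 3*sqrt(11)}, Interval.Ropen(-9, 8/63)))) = Union(ProductSet({-10, -9}, {-6, -7/16, -2/5}), ProductSet(Interval(-2/5, 2*pi), {-9, -7/16, -2/5, 8/63, 56/3, 3*sqrt(11), 2*pi}))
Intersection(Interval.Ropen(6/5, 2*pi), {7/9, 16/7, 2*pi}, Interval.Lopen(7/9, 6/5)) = EmptySet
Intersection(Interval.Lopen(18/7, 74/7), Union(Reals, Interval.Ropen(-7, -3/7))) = Interval.Lopen(18/7, 74/7)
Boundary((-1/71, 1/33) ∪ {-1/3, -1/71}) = {-1/3, -1/71, 1/33}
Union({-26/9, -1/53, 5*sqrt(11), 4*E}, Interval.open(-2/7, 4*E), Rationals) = Union({5*sqrt(11)}, Interval(-2/7, 4*E), Rationals)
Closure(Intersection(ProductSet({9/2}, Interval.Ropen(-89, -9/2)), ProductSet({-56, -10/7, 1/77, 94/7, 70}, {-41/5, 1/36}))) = EmptySet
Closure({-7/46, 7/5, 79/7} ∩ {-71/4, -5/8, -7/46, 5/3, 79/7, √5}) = {-7/46, 79/7}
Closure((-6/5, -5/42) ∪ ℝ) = (-∞, ∞)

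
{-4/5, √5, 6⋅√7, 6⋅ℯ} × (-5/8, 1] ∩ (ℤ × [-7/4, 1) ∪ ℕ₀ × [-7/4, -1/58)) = ∅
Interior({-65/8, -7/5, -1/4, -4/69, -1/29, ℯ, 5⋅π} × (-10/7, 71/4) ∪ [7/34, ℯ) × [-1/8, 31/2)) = (7/34, ℯ) × (-1/8, 31/2)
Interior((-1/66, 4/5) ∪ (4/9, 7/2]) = (-1/66, 7/2)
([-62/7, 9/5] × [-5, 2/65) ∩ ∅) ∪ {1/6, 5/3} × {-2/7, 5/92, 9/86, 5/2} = {1/6, 5/3} × {-2/7, 5/92, 9/86, 5/2}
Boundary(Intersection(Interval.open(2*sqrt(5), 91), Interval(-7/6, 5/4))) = EmptySet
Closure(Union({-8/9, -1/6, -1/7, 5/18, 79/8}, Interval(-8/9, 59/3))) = Interval(-8/9, 59/3)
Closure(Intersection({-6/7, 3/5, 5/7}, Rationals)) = {-6/7, 3/5, 5/7}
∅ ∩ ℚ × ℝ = ∅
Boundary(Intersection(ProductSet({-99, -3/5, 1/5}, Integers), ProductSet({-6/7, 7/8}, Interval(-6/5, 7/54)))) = EmptySet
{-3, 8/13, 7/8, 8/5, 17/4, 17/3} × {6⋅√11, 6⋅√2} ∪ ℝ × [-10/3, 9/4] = (ℝ × [-10/3, 9/4]) ∪ ({-3, 8/13, 7/8, 8/5, 17/4, 17/3} × {6⋅√11, 6⋅√2})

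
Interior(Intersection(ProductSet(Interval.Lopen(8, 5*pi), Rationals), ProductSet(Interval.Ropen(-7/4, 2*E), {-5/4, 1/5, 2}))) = EmptySet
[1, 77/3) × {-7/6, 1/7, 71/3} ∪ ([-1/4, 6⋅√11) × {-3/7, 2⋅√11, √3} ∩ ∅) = [1, 77/3) × {-7/6, 1/7, 71/3}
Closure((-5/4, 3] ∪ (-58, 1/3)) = [-58, 3]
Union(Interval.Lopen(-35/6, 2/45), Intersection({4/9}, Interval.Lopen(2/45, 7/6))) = Union({4/9}, Interval.Lopen(-35/6, 2/45))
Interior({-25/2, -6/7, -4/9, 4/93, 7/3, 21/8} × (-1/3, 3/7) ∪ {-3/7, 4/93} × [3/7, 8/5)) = ∅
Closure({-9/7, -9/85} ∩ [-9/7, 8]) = {-9/7, -9/85}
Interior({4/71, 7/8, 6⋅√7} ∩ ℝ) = ∅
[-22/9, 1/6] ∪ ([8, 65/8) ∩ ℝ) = [-22/9, 1/6] ∪ [8, 65/8)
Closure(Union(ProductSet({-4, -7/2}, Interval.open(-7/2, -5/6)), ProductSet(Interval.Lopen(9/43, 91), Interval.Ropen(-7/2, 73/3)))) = Union(ProductSet({-4, -7/2}, Interval(-7/2, -5/6)), ProductSet({9/43, 91}, Interval(-7/2, 73/3)), ProductSet(Interval(9/43, 91), {-7/2, 73/3}), ProductSet(Interval.Lopen(9/43, 91), Interval.Ropen(-7/2, 73/3)))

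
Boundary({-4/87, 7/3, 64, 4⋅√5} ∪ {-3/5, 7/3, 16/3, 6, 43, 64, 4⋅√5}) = {-3/5, -4/87, 7/3, 16/3, 6, 43, 64, 4⋅√5}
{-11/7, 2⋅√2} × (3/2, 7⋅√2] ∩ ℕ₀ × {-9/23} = ∅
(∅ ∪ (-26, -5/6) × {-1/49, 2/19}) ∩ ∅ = ∅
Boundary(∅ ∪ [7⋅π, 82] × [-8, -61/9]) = ({82, 7⋅π} × [-8, -61/9]) ∪ ([7⋅π, 82] × {-8, -61/9})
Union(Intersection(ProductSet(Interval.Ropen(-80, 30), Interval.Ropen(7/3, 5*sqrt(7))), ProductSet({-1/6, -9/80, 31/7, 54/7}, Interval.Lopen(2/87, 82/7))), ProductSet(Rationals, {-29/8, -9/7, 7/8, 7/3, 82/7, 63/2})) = Union(ProductSet({-1/6, -9/80, 31/7, 54/7}, Interval(7/3, 82/7)), ProductSet(Rationals, {-29/8, -9/7, 7/8, 7/3, 82/7, 63/2}))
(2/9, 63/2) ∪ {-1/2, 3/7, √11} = {-1/2} ∪ (2/9, 63/2)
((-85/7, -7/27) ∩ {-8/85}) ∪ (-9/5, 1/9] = (-9/5, 1/9]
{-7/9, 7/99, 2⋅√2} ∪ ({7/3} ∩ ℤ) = {-7/9, 7/99, 2⋅√2}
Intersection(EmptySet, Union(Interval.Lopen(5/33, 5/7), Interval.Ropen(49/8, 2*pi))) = EmptySet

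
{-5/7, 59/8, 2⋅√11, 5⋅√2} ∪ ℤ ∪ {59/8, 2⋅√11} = ℤ ∪ {-5/7, 59/8, 2⋅√11, 5⋅√2}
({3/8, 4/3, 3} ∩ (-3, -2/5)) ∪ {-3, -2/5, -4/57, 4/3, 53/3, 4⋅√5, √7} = {-3, -2/5, -4/57, 4/3, 53/3, 4⋅√5, √7}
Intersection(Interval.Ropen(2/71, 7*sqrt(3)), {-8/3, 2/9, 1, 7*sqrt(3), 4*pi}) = {2/9, 1}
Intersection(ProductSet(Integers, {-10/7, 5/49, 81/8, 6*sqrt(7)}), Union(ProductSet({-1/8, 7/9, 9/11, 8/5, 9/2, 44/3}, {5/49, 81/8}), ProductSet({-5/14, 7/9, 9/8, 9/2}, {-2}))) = EmptySet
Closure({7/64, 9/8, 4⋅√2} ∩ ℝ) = {7/64, 9/8, 4⋅√2}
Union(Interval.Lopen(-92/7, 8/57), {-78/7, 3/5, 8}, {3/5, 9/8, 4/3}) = Union({3/5, 9/8, 4/3, 8}, Interval.Lopen(-92/7, 8/57))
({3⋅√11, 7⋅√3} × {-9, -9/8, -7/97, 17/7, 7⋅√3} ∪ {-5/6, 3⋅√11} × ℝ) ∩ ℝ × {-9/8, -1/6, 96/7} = ({-5/6, 3⋅√11} × {-9/8, -1/6, 96/7}) ∪ ({3⋅√11, 7⋅√3} × {-9/8})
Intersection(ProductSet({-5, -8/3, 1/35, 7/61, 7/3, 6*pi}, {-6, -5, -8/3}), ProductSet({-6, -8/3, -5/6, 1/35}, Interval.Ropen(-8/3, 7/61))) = ProductSet({-8/3, 1/35}, {-8/3})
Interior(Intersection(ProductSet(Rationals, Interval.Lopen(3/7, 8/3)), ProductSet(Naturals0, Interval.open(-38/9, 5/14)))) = EmptySet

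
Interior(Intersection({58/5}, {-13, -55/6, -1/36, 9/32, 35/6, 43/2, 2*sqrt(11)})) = EmptySet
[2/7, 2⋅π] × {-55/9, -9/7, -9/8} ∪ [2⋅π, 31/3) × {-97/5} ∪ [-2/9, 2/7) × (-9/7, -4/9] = ([2⋅π, 31/3) × {-97/5}) ∪ ([-2/9, 2/7) × (-9/7, -4/9]) ∪ ([2/7, 2⋅π] × {-55/9, -9/7, -9/8})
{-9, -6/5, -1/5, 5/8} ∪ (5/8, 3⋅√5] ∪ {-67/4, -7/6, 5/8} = {-67/4, -9, -6/5, -7/6, -1/5} ∪ [5/8, 3⋅√5]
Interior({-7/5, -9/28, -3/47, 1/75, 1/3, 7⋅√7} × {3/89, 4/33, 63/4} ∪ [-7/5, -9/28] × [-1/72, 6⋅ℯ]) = (-7/5, -9/28) × (-1/72, 6⋅ℯ)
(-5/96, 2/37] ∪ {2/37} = (-5/96, 2/37]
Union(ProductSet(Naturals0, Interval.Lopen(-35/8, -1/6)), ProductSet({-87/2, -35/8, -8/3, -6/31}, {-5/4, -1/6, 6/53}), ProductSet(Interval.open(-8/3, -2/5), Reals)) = Union(ProductSet({-87/2, -35/8, -8/3, -6/31}, {-5/4, -1/6, 6/53}), ProductSet(Interval.open(-8/3, -2/5), Reals), ProductSet(Naturals0, Interval.Lopen(-35/8, -1/6)))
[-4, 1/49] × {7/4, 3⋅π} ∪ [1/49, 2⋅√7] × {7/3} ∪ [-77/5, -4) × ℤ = ([-77/5, -4) × ℤ) ∪ ([-4, 1/49] × {7/4, 3⋅π}) ∪ ([1/49, 2⋅√7] × {7/3})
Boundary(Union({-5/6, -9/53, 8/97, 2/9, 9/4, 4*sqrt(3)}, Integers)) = Union({-5/6, -9/53, 8/97, 2/9, 9/4, 4*sqrt(3)}, Integers)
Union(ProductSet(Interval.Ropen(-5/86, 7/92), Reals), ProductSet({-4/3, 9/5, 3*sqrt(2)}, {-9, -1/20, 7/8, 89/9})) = Union(ProductSet({-4/3, 9/5, 3*sqrt(2)}, {-9, -1/20, 7/8, 89/9}), ProductSet(Interval.Ropen(-5/86, 7/92), Reals))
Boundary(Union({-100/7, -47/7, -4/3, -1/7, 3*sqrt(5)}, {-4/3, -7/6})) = {-100/7, -47/7, -4/3, -7/6, -1/7, 3*sqrt(5)}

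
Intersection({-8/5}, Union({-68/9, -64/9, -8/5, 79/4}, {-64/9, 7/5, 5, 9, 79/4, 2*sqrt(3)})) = {-8/5}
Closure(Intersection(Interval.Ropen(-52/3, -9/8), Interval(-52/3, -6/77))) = Interval(-52/3, -9/8)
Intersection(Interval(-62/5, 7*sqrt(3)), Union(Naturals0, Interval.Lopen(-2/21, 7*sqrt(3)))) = Union(Interval.Lopen(-2/21, 7*sqrt(3)), Range(0, 13, 1))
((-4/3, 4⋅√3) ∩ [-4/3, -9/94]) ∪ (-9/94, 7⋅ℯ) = (-4/3, 7⋅ℯ)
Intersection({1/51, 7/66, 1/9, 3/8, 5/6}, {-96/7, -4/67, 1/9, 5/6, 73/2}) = {1/9, 5/6}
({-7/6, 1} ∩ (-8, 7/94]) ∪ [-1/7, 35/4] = {-7/6} ∪ [-1/7, 35/4]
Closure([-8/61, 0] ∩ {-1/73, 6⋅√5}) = {-1/73}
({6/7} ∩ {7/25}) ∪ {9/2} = {9/2}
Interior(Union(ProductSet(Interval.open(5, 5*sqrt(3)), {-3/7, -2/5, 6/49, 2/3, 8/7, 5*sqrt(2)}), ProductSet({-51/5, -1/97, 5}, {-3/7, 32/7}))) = EmptySet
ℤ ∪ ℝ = ℝ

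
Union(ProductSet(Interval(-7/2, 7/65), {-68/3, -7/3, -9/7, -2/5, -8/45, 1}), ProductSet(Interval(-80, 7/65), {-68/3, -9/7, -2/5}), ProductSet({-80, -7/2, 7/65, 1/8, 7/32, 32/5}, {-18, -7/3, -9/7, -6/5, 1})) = Union(ProductSet({-80, -7/2, 7/65, 1/8, 7/32, 32/5}, {-18, -7/3, -9/7, -6/5, 1}), ProductSet(Interval(-80, 7/65), {-68/3, -9/7, -2/5}), ProductSet(Interval(-7/2, 7/65), {-68/3, -7/3, -9/7, -2/5, -8/45, 1}))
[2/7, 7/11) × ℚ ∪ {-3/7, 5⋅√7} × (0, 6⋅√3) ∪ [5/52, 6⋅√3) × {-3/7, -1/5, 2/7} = ([2/7, 7/11) × ℚ) ∪ ([5/52, 6⋅√3) × {-3/7, -1/5, 2/7}) ∪ ({-3/7, 5⋅√7} × (0, 6⋅√3))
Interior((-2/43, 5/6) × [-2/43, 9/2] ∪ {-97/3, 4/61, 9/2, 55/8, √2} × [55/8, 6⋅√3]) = (-2/43, 5/6) × (-2/43, 9/2)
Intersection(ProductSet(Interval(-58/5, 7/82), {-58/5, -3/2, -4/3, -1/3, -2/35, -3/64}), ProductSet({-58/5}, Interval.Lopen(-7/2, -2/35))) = ProductSet({-58/5}, {-3/2, -4/3, -1/3, -2/35})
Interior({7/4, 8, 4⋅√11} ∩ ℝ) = ∅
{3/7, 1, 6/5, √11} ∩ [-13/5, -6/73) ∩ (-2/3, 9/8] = ∅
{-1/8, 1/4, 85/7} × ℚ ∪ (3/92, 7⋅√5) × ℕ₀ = ({-1/8, 1/4, 85/7} × ℚ) ∪ ((3/92, 7⋅√5) × ℕ₀)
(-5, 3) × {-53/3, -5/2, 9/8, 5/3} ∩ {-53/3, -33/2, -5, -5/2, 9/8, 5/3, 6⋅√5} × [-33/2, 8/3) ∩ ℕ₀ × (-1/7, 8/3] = ∅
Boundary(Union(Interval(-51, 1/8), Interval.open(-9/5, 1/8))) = {-51, 1/8}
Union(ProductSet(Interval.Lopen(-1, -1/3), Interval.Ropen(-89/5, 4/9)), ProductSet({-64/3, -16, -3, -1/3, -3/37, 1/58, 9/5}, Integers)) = Union(ProductSet({-64/3, -16, -3, -1/3, -3/37, 1/58, 9/5}, Integers), ProductSet(Interval.Lopen(-1, -1/3), Interval.Ropen(-89/5, 4/9)))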